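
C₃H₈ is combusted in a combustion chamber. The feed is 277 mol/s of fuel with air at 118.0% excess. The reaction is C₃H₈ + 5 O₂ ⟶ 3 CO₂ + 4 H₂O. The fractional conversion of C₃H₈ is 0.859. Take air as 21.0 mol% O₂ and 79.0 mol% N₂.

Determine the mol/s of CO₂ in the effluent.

714 mol/s

Stoichiometric O₂ = 5 × 277 = 1385 mol/s; O₂ fed = 1385 × 2.180 = 3019 mol/s.
N₂ fed = 3019 × 79/21 = 11360 mol/s.
Fuel reacted = 0.859 × 277 → ξ = 237.9 mol/s.
Outlet (n = n₀ + ν ξ):
  C₃H₈: 277 − 1(237.9) = 39.06
  O₂: 3019 − 5(237.9) = 1830
  N₂: 11360 (inert)
  CO₂: 0 + 3(237.9) = 713.8
  H₂O: 0 + 4(237.9) = 951.8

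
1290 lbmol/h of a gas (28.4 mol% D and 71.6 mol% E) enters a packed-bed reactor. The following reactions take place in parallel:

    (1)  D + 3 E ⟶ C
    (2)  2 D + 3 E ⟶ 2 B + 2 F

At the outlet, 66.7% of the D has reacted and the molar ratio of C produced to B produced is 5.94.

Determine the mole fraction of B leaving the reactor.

0.0546

Conversion of D: D consumed = 0.667 × 366.4 = 244.4 lbmol/h = 1ξ₁ + 2ξ₂.
Selectivity: 1ξ₁ / (2ξ₂) = 5.94 → ξ₁ = 11.88 ξ₂.
Substitute: (1·11.88 + 2) ξ₂ = 244.4 → ξ₂ = 17.61 lbmol/h, ξ₁ = 209.2 lbmol/h.
Outlet amounts (n = n₀ + Σ ν·ξ):
  D: 366.4 − 1(209.2) − 2(17.61) = 122
  E: 923.6 − 3(209.2) − 3(17.61) = 243.4
  C: 0 + 1(209.2) = 209.2
  B: 0 + 2(17.61) = 35.21
  F: 0 + 2(17.61) = 35.21
Total out = 644.9 lbmol/h; y_B = 35.21 / 644.9 = 0.0546.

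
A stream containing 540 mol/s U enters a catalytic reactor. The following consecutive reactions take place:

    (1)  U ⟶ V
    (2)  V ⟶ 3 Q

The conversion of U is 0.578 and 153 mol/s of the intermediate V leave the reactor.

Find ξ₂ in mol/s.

ξ₂ = 159 mol/s

Conversion of U: U consumed = 1ξ₁ = 0.578 × 540 → ξ₁ = 312.1 mol/s.
V balance: n_V = 0 + 1ξ₁ − 1ξ₂ = 153 → ξ₂ = (1·312.1 − 153)/1 = 159.1 mol/s.
Outlet amounts (n = n₀ + Σ ν·ξ):
  U: 540 − 1(312.1) = 227.9
  V: 0 + 1(312.1) − 1(159.1) = 153
  Q: 0 + 3(159.1) = 477.4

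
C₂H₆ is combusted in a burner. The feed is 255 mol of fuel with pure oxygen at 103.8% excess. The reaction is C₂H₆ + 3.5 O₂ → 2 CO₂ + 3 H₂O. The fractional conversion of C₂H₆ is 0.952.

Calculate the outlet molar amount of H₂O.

Stoichiometric O₂ = 3.5 × 255 = 892.5 mol; O₂ fed = 892.5 × 2.038 = 1819 mol.
Fuel reacted = 0.952 × 255 → ξ = 242.8 mol.
Outlet (n = n₀ + ν ξ):
  C₂H₆: 255 − 1(242.8) = 12.24
  O₂: 1819 − 3.5(242.8) = 969.3
  CO₂: 0 + 2(242.8) = 485.5
  H₂O: 0 + 3(242.8) = 728.3

728 mol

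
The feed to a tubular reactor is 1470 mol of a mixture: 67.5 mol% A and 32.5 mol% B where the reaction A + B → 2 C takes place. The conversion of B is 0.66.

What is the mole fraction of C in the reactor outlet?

0.429

B reacted = 0.66 × 477.8 = 315.3 mol; ν_B = −1, so ξ = 315.3/1 = 315.3 mol.
Outlet amounts (n = n₀ + ν ξ):
  A: 992.2 − 1(315.3) = 676.9
  B: 477.8 − 1(315.3) = 162.4
  C: 0 + 2(315.3) = 630.6
Total out = 1470 mol; y_C = 630.6 / 1470 = 0.429.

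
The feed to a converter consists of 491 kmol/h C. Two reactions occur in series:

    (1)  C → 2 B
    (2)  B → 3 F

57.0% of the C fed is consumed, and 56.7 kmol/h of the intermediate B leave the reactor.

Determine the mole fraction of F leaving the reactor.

Conversion of C: C consumed = 1ξ₁ = 0.57 × 491 → ξ₁ = 279.9 kmol/h.
B balance: n_B = 0 + 2ξ₁ − 1ξ₂ = 56.7 → ξ₂ = (2·279.9 − 56.7)/1 = 503 kmol/h.
Outlet amounts (n = n₀ + Σ ν·ξ):
  C: 491 − 1(279.9) = 211.1
  B: 0 + 2(279.9) − 1(503) = 56.7
  F: 0 + 3(503) = 1509
Total out = 1777 kmol/h; y_F = 1509 / 1777 = 0.8493.

0.849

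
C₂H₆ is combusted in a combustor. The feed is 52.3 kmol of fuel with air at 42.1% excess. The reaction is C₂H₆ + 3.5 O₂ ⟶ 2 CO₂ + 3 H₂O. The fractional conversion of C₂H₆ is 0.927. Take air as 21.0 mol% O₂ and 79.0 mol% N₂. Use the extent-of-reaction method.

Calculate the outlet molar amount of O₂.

Stoichiometric O₂ = 3.5 × 52.3 = 183 kmol; O₂ fed = 183 × 1.421 = 260.1 kmol.
N₂ fed = 260.1 × 79/21 = 978.5 kmol.
Fuel reacted = 0.927 × 52.3 → ξ = 48.48 kmol.
Outlet (n = n₀ + ν ξ):
  C₂H₆: 52.3 − 1(48.48) = 3.818
  O₂: 260.1 − 3.5(48.48) = 90.43
  N₂: 978.5 (inert)
  CO₂: 0 + 2(48.48) = 96.96
  H₂O: 0 + 3(48.48) = 145.4

90.4 kmol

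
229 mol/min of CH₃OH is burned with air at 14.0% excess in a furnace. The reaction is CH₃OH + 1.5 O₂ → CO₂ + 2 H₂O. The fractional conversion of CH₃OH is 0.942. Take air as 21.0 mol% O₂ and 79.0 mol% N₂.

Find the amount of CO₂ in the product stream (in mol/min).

Stoichiometric O₂ = 1.5 × 229 = 343.5 mol/min; O₂ fed = 343.5 × 1.140 = 391.6 mol/min.
N₂ fed = 391.6 × 79/21 = 1473 mol/min.
Fuel reacted = 0.942 × 229 → ξ = 215.7 mol/min.
Outlet (n = n₀ + ν ξ):
  CH₃OH: 229 − 1(215.7) = 13.28
  O₂: 391.6 − 1.5(215.7) = 68.01
  N₂: 1473 (inert)
  CO₂: 0 + 1(215.7) = 215.7
  H₂O: 0 + 2(215.7) = 431.4

216 mol/min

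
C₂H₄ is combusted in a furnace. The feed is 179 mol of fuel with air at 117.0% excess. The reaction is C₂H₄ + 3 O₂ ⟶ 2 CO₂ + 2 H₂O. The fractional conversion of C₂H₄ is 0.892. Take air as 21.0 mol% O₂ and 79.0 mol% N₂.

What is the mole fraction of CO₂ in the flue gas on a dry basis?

Stoichiometric O₂ = 3 × 179 = 537 mol; O₂ fed = 537 × 2.170 = 1165 mol.
N₂ fed = 1165 × 79/21 = 4384 mol.
Fuel reacted = 0.892 × 179 → ξ = 159.7 mol.
Outlet (n = n₀ + ν ξ):
  C₂H₄: 179 − 1(159.7) = 19.33
  O₂: 1165 − 3(159.7) = 686.3
  N₂: 4384 (inert)
  CO₂: 0 + 2(159.7) = 319.3
  H₂O: 0 + 2(159.7) = 319.3
Dry total = 5409 mol; y_CO₂ (dry) = 319.3 / 5409 = 0.05904.

0.059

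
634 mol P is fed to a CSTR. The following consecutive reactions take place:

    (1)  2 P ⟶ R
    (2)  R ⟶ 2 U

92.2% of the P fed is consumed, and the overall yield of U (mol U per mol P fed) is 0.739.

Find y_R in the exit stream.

0.101

Conversion of P: P consumed = 2ξ₁ = 0.922 × 634 → ξ₁ = 292.3 mol.
Yield of U: 2ξ₂ / 634 = 0.739 → ξ₂ = 234.3 mol.
Outlet amounts (n = n₀ + Σ ν·ξ):
  P: 634 − 2(292.3) = 49.45
  R: 0 + 1(292.3) − 1(234.3) = 58.01
  U: 0 + 2(234.3) = 468.5
Total out = 576 mol; y_R = 58.01 / 576 = 0.1007.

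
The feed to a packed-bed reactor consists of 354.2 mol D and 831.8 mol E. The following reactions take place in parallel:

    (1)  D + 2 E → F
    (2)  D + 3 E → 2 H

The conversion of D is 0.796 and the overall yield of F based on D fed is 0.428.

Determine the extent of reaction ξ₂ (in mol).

Yield of F: 1ξ₁ / 354.2 = 0.428 → ξ₁ = 151.6 mol.
Conversion of D: 1ξ₁ + 1ξ₂ = 0.796 × 354.2 = 281.9 → ξ₂ = 130.3 mol.
Outlet amounts (n = n₀ + Σ ν·ξ):
  D: 354.2 − 1(151.6) − 1(130.3) = 72.26
  E: 831.8 − 2(151.6) − 3(130.3) = 137.6
  F: 0 + 1(151.6) = 151.6
  H: 0 + 2(130.3) = 260.7

ξ₂ = 130 mol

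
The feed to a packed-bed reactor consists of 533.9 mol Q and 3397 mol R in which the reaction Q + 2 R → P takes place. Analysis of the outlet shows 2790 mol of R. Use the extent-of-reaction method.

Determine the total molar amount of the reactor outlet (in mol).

For R: n = n₀ − 2ξ → 2790 = 3397 − 2ξ, giving ξ = 303.5 mol.
Outlet amounts (n = n₀ + ν ξ):
  Q: 533.9 − 1(303.5) = 230.4
  R: 3397 − 2(303.5) = 2790
  P: 0 + 1(303.5) = 303.5
Total out = 230.4 + 2790 + 303.5 = 3324 mol.

3320 mol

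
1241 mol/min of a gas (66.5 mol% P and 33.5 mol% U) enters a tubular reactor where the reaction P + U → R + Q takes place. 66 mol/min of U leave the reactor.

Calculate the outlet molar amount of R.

350 mol/min

For U: n = n₀ − 1ξ → 66 = 415.7 − 1ξ, giving ξ = 349.7 mol/min.
Outlet amounts (n = n₀ + ν ξ):
  P: 825.3 − 1(349.7) = 475.5
  U: 415.7 − 1(349.7) = 66
  R: 0 + 1(349.7) = 349.7
  Q: 0 + 1(349.7) = 349.7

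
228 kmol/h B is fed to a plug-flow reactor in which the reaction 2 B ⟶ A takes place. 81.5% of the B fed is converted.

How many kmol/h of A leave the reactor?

B reacted = 0.815 × 228 = 185.8 kmol/h; ν_B = −2, so ξ = 185.8/2 = 92.91 kmol/h.
Outlet amounts (n = n₀ + ν ξ):
  B: 228 − 2(92.91) = 42.18
  A: 0 + 1(92.91) = 92.91

92.9 kmol/h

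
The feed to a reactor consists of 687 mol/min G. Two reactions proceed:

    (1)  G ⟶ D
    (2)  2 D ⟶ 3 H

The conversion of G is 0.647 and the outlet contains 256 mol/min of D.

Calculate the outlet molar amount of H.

283 mol/min

Conversion of G: G consumed = 1ξ₁ = 0.647 × 687 → ξ₁ = 444.5 mol/min.
D balance: n_D = 0 + 1ξ₁ − 2ξ₂ = 256 → ξ₂ = (1·444.5 − 256)/2 = 94.24 mol/min.
Outlet amounts (n = n₀ + Σ ν·ξ):
  G: 687 − 1(444.5) = 242.5
  D: 0 + 1(444.5) − 2(94.24) = 256
  H: 0 + 3(94.24) = 282.7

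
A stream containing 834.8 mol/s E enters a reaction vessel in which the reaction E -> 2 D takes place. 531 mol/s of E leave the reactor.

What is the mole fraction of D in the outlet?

0.534

For E: n = n₀ − 1ξ → 531 = 834.8 − 1ξ, giving ξ = 303.8 mol/s.
Outlet amounts (n = n₀ + ν ξ):
  E: 834.8 − 1(303.8) = 531
  D: 0 + 2(303.8) = 607.6
Total out = 1139 mol/s; y_D = 607.6 / 1139 = 0.5336.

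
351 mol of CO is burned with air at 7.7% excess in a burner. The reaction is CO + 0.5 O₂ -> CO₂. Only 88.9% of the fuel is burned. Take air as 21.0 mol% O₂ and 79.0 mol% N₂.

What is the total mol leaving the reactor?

1100 mol

Stoichiometric O₂ = 0.5 × 351 = 175.5 mol; O₂ fed = 175.5 × 1.077 = 189 mol.
N₂ fed = 189 × 79/21 = 711.1 mol.
Fuel reacted = 0.889 × 351 → ξ = 312 mol.
Outlet (n = n₀ + ν ξ):
  CO: 351 − 1(312) = 38.96
  O₂: 189 − 0.5(312) = 32.99
  N₂: 711.1 (inert)
  CO₂: 0 + 1(312) = 312
Total out = 38.96 + 32.99 + 711.1 + 312 = 1095 mol.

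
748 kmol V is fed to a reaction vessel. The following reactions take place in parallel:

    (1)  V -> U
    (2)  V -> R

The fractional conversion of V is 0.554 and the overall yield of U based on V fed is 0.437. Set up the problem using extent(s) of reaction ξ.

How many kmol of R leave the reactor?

Yield of U: 1ξ₁ / 748 = 0.437 → ξ₁ = 326.9 kmol.
Conversion of V: 1ξ₁ + 1ξ₂ = 0.554 × 748 = 414.4 → ξ₂ = 87.52 kmol.
Outlet amounts (n = n₀ + Σ ν·ξ):
  V: 748 − 1(326.9) − 1(87.52) = 333.6
  U: 0 + 1(326.9) = 326.9
  R: 0 + 1(87.52) = 87.52

87.5 kmol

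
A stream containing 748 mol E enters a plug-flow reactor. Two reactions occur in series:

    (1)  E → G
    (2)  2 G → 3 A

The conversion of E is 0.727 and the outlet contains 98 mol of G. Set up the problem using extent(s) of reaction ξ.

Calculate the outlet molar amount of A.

Conversion of E: E consumed = 1ξ₁ = 0.727 × 748 → ξ₁ = 543.8 mol.
G balance: n_G = 0 + 1ξ₁ − 2ξ₂ = 98 → ξ₂ = (1·543.8 − 98)/2 = 222.9 mol.
Outlet amounts (n = n₀ + Σ ν·ξ):
  E: 748 − 1(543.8) = 204.2
  G: 0 + 1(543.8) − 2(222.9) = 98
  A: 0 + 3(222.9) = 668.7

669 mol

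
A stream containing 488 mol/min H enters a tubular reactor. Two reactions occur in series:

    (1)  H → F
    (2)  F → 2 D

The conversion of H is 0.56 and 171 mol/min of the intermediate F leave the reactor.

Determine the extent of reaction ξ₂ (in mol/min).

Conversion of H: H consumed = 1ξ₁ = 0.56 × 488 → ξ₁ = 273.3 mol/min.
F balance: n_F = 0 + 1ξ₁ − 1ξ₂ = 171 → ξ₂ = (1·273.3 − 171)/1 = 102.3 mol/min.
Outlet amounts (n = n₀ + Σ ν·ξ):
  H: 488 − 1(273.3) = 214.7
  F: 0 + 1(273.3) − 1(102.3) = 171
  D: 0 + 2(102.3) = 204.6

ξ₂ = 102 mol/min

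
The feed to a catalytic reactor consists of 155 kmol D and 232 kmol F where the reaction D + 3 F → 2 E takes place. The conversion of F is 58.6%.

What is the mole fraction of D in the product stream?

F reacted = 0.586 × 232 = 136 kmol; ν_F = −3, so ξ = 136/3 = 45.32 kmol.
Outlet amounts (n = n₀ + ν ξ):
  D: 155 − 1(45.32) = 109.7
  F: 232 − 3(45.32) = 96.05
  E: 0 + 2(45.32) = 90.63
Total out = 296.4 kmol; y_D = 109.7 / 296.4 = 0.3701.

0.37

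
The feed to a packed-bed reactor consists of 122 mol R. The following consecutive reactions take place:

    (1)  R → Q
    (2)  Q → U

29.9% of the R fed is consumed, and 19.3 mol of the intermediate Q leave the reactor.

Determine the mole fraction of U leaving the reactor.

0.141

Conversion of R: R consumed = 1ξ₁ = 0.299 × 122 → ξ₁ = 36.48 mol.
Q balance: n_Q = 0 + 1ξ₁ − 1ξ₂ = 19.3 → ξ₂ = (1·36.48 − 19.3)/1 = 17.18 mol.
Outlet amounts (n = n₀ + Σ ν·ξ):
  R: 122 − 1(36.48) = 85.52
  Q: 0 + 1(36.48) − 1(17.18) = 19.3
  U: 0 + 1(17.18) = 17.18
Total out = 122 mol; y_U = 17.18 / 122 = 0.1408.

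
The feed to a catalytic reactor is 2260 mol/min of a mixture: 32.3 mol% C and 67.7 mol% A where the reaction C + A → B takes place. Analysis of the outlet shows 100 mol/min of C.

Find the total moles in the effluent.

1630 mol/min

For C: n = n₀ − 1ξ → 100 = 730 − 1ξ, giving ξ = 630 mol/min.
Outlet amounts (n = n₀ + ν ξ):
  C: 730 − 1(630) = 100
  A: 1530 − 1(630) = 900
  B: 0 + 1(630) = 630
Total out = 100 + 900 + 630 = 1630 mol/min.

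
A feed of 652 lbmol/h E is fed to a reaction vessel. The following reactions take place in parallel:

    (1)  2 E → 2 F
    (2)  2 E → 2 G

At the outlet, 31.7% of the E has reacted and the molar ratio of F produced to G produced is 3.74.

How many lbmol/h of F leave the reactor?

163 lbmol/h

Conversion of E: E consumed = 0.317 × 652 = 206.7 lbmol/h = 2ξ₁ + 2ξ₂.
Selectivity: 2ξ₁ / (2ξ₂) = 3.74 → ξ₁ = 3.74 ξ₂.
Substitute: (2·3.74 + 2) ξ₂ = 206.7 → ξ₂ = 21.8 lbmol/h, ξ₁ = 81.54 lbmol/h.
Outlet amounts (n = n₀ + Σ ν·ξ):
  E: 652 − 2(81.54) − 2(21.8) = 445.3
  F: 0 + 2(81.54) = 163.1
  G: 0 + 2(21.8) = 43.6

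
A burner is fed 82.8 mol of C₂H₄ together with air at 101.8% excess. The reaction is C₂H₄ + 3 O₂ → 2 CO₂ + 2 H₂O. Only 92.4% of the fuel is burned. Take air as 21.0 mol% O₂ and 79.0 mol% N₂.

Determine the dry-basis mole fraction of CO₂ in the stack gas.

Stoichiometric O₂ = 3 × 82.8 = 248.4 mol; O₂ fed = 248.4 × 2.018 = 501.3 mol.
N₂ fed = 501.3 × 79/21 = 1886 mol.
Fuel reacted = 0.924 × 82.8 → ξ = 76.51 mol.
Outlet (n = n₀ + ν ξ):
  C₂H₄: 82.8 − 1(76.51) = 6.293
  O₂: 501.3 − 3(76.51) = 271.7
  N₂: 1886 (inert)
  CO₂: 0 + 2(76.51) = 153
  H₂O: 0 + 2(76.51) = 153
Dry total = 2317 mol; y_CO₂ (dry) = 153 / 2317 = 0.06605.

0.066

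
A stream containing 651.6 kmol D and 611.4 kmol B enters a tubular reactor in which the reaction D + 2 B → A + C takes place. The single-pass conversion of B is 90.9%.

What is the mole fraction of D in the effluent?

0.379

B reacted = 0.909 × 611.4 = 555.8 kmol; ν_B = −2, so ξ = 555.8/2 = 277.9 kmol.
Outlet amounts (n = n₀ + ν ξ):
  D: 651.6 − 1(277.9) = 373.7
  B: 611.4 − 2(277.9) = 55.64
  A: 0 + 1(277.9) = 277.9
  C: 0 + 1(277.9) = 277.9
Total out = 985.1 kmol; y_D = 373.7 / 985.1 = 0.3794.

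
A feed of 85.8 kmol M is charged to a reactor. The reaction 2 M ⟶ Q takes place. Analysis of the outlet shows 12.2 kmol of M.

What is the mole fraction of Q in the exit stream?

For M: n = n₀ − 2ξ → 12.2 = 85.8 − 2ξ, giving ξ = 36.8 kmol.
Outlet amounts (n = n₀ + ν ξ):
  M: 85.8 − 2(36.8) = 12.2
  Q: 0 + 1(36.8) = 36.8
Total out = 49 kmol; y_Q = 36.8 / 49 = 0.751.

0.751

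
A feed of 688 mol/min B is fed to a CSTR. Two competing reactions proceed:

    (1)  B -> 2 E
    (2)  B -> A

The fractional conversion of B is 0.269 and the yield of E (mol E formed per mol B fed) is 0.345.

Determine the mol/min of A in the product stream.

66.4 mol/min

Yield of E: 2ξ₁ / 688 = 0.345 → ξ₁ = 118.7 mol/min.
Conversion of B: 1ξ₁ + 1ξ₂ = 0.269 × 688 = 185.1 → ξ₂ = 66.39 mol/min.
Outlet amounts (n = n₀ + Σ ν·ξ):
  B: 688 − 1(118.7) − 1(66.39) = 502.9
  E: 0 + 2(118.7) = 237.4
  A: 0 + 1(66.39) = 66.39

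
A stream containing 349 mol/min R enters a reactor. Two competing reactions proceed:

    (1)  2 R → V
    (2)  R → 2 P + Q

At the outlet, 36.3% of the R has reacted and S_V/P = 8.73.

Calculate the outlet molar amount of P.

Conversion of R: R consumed = 0.363 × 349 = 126.7 mol/min = 2ξ₁ + 1ξ₂.
Selectivity: 1ξ₁ / (2ξ₂) = 8.73 → ξ₁ = 17.46 ξ₂.
Substitute: (2·17.46 + 1) ξ₂ = 126.7 → ξ₂ = 3.527 mol/min, ξ₁ = 61.58 mol/min.
Outlet amounts (n = n₀ + Σ ν·ξ):
  R: 349 − 2(61.58) − 1(3.527) = 222.3
  V: 0 + 1(61.58) = 61.58
  P: 0 + 2(3.527) = 7.054
  Q: 0 + 1(3.527) = 3.527

7.05 mol/min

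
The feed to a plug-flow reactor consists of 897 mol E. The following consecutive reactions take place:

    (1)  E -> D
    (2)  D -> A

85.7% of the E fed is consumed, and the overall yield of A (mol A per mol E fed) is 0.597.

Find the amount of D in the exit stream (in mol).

233 mol

Conversion of E: E consumed = 1ξ₁ = 0.857 × 897 → ξ₁ = 768.7 mol.
Yield of A: 1ξ₂ / 897 = 0.597 → ξ₂ = 535.5 mol.
Outlet amounts (n = n₀ + Σ ν·ξ):
  E: 897 − 1(768.7) = 128.3
  D: 0 + 1(768.7) − 1(535.5) = 233.2
  A: 0 + 1(535.5) = 535.5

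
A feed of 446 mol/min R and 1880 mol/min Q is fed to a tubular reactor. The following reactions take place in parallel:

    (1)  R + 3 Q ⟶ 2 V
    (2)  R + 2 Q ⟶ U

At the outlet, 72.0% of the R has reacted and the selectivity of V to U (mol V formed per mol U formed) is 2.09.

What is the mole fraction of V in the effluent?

0.195

Conversion of R: R consumed = 0.72 × 446 = 321.1 mol/min = 1ξ₁ + 1ξ₂.
Selectivity: 2ξ₁ / (1ξ₂) = 2.09 → ξ₁ = 1.045 ξ₂.
Substitute: (1·1.045 + 1) ξ₂ = 321.1 → ξ₂ = 157 mol/min, ξ₁ = 164.1 mol/min.
Outlet amounts (n = n₀ + Σ ν·ξ):
  R: 446 − 1(164.1) − 1(157) = 124.9
  Q: 1880 − 3(164.1) − 2(157) = 1074
  V: 0 + 2(164.1) = 328.2
  U: 0 + 1(157) = 157
Total out = 1684 mol/min; y_V = 328.2 / 1684 = 0.1949.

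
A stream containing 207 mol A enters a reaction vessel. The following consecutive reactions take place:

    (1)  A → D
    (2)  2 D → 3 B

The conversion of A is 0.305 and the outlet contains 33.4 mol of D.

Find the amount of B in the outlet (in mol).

44.6 mol

Conversion of A: A consumed = 1ξ₁ = 0.305 × 207 → ξ₁ = 63.13 mol.
D balance: n_D = 0 + 1ξ₁ − 2ξ₂ = 33.4 → ξ₂ = (1·63.13 − 33.4)/2 = 14.87 mol.
Outlet amounts (n = n₀ + Σ ν·ξ):
  A: 207 − 1(63.13) = 143.9
  D: 0 + 1(63.13) − 2(14.87) = 33.4
  B: 0 + 3(14.87) = 44.6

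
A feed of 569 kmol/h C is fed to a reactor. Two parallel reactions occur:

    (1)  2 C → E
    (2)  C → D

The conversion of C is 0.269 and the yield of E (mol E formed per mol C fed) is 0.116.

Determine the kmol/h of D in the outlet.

Yield of E: 1ξ₁ / 569 = 0.116 → ξ₁ = 66 kmol/h.
Conversion of C: 2ξ₁ + 1ξ₂ = 0.269 × 569 = 153.1 → ξ₂ = 21.05 kmol/h.
Outlet amounts (n = n₀ + Σ ν·ξ):
  C: 569 − 2(66) − 1(21.05) = 415.9
  E: 0 + 1(66) = 66
  D: 0 + 1(21.05) = 21.05

21.1 kmol/h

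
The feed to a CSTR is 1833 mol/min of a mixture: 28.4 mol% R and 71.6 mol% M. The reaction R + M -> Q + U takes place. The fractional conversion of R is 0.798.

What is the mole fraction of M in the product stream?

0.489

R reacted = 0.798 × 520.6 = 415.4 mol/min; ν_R = −1, so ξ = 415.4/1 = 415.4 mol/min.
Outlet amounts (n = n₀ + ν ξ):
  R: 520.6 − 1(415.4) = 105.2
  M: 1312 − 1(415.4) = 897
  Q: 0 + 1(415.4) = 415.4
  U: 0 + 1(415.4) = 415.4
Total out = 1833 mol/min; y_M = 897 / 1833 = 0.4894.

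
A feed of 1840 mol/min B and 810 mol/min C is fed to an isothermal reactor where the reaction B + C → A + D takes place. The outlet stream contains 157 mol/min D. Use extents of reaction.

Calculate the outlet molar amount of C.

For D: n = n₀ + 1ξ → 157 = 0 + 1ξ, giving ξ = 157 mol/min.
Outlet amounts (n = n₀ + ν ξ):
  B: 1840 − 1(157) = 1683
  C: 810 − 1(157) = 653
  A: 0 + 1(157) = 157
  D: 0 + 1(157) = 157

653 mol/min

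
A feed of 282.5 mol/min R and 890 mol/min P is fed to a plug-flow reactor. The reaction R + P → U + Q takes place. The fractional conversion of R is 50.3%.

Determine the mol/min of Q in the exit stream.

R reacted = 0.503 × 282.5 = 142.1 mol/min; ν_R = −1, so ξ = 142.1/1 = 142.1 mol/min.
Outlet amounts (n = n₀ + ν ξ):
  R: 282.5 − 1(142.1) = 140.4
  P: 890 − 1(142.1) = 747.9
  U: 0 + 1(142.1) = 142.1
  Q: 0 + 1(142.1) = 142.1

142 mol/min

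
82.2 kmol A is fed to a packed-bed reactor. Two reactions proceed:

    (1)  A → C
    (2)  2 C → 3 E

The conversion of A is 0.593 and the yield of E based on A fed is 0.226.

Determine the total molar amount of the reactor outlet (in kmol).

Conversion of A: A consumed = 1ξ₁ = 0.593 × 82.2 → ξ₁ = 48.74 kmol.
Yield of E: 3ξ₂ / 82.2 = 0.226 → ξ₂ = 6.192 kmol.
Outlet amounts (n = n₀ + Σ ν·ξ):
  A: 82.2 − 1(48.74) = 33.46
  C: 0 + 1(48.74) − 2(6.192) = 36.36
  E: 0 + 3(6.192) = 18.58
Total out = 33.46 + 36.36 + 18.58 = 88.39 kmol.

88.4 kmol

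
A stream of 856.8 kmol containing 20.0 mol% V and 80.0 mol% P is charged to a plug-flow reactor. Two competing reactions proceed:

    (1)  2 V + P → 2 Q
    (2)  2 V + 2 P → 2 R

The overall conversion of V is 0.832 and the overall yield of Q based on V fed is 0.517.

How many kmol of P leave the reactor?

Yield of Q: 2ξ₁ / 171.4 = 0.517 → ξ₁ = 44.3 kmol.
Conversion of V: 2ξ₁ + 2ξ₂ = 0.832 × 171.4 = 142.6 → ξ₂ = 26.99 kmol.
Outlet amounts (n = n₀ + Σ ν·ξ):
  V: 171.4 − 2(44.3) − 2(26.99) = 28.79
  P: 685.4 − 1(44.3) − 2(26.99) = 587.2
  Q: 0 + 2(44.3) = 88.59
  R: 0 + 2(26.99) = 53.98

587 kmol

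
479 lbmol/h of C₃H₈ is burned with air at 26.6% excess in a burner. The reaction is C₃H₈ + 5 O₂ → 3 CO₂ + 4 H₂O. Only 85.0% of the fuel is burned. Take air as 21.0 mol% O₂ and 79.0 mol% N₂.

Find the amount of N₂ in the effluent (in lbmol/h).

Stoichiometric O₂ = 5 × 479 = 2395 lbmol/h; O₂ fed = 2395 × 1.266 = 3032 lbmol/h.
N₂ fed = 3032 × 79/21 = 11410 lbmol/h.
Fuel reacted = 0.85 × 479 → ξ = 407.1 lbmol/h.
Outlet (n = n₀ + ν ξ):
  C₃H₈: 479 − 1(407.1) = 71.85
  O₂: 3032 − 5(407.1) = 996.3
  N₂: 11410 (inert)
  CO₂: 0 + 3(407.1) = 1221
  H₂O: 0 + 4(407.1) = 1629

11400 lbmol/h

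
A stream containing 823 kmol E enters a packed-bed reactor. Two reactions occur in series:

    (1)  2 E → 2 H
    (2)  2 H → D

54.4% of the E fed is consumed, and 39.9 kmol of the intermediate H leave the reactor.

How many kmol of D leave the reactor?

204 kmol

Conversion of E: E consumed = 2ξ₁ = 0.544 × 823 → ξ₁ = 223.9 kmol.
H balance: n_H = 0 + 2ξ₁ − 2ξ₂ = 39.9 → ξ₂ = (2·223.9 − 39.9)/2 = 203.9 kmol.
Outlet amounts (n = n₀ + Σ ν·ξ):
  E: 823 − 2(223.9) = 375.3
  H: 0 + 2(223.9) − 2(203.9) = 39.9
  D: 0 + 1(203.9) = 203.9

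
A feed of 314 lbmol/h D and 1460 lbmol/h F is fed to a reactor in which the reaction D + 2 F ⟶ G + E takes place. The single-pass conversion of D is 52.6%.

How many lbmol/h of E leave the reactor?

165 lbmol/h

D reacted = 0.526 × 314 = 165.2 lbmol/h; ν_D = −1, so ξ = 165.2/1 = 165.2 lbmol/h.
Outlet amounts (n = n₀ + ν ξ):
  D: 314 − 1(165.2) = 148.8
  F: 1460 − 2(165.2) = 1130
  G: 0 + 1(165.2) = 165.2
  E: 0 + 1(165.2) = 165.2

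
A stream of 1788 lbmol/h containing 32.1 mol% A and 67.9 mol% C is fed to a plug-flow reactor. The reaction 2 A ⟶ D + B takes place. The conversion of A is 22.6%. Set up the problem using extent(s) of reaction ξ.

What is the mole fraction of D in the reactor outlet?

A reacted = 0.226 × 573.9 = 129.7 lbmol/h; ν_A = −2, so ξ = 129.7/2 = 64.86 lbmol/h.
Outlet amounts (n = n₀ + ν ξ):
  A: 573.9 − 2(64.86) = 444.2
  D: 0 + 1(64.86) = 64.86
  B: 0 + 1(64.86) = 64.86
  C: 1214 (inert)
Total out = 1788 lbmol/h; y_D = 64.86 / 1788 = 0.03627.

0.0363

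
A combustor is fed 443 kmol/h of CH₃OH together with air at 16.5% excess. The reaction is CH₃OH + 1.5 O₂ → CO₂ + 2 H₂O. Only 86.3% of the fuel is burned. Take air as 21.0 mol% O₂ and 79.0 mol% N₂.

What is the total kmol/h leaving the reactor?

4320 kmol/h

Stoichiometric O₂ = 1.5 × 443 = 664.5 kmol/h; O₂ fed = 664.5 × 1.165 = 774.1 kmol/h.
N₂ fed = 774.1 × 79/21 = 2912 kmol/h.
Fuel reacted = 0.863 × 443 → ξ = 382.3 kmol/h.
Outlet (n = n₀ + ν ξ):
  CH₃OH: 443 − 1(382.3) = 60.69
  O₂: 774.1 − 1.5(382.3) = 200.7
  N₂: 2912 (inert)
  CO₂: 0 + 1(382.3) = 382.3
  H₂O: 0 + 2(382.3) = 764.6
Total out = 60.69 + 200.7 + 2912 + 382.3 + 764.6 = 4321 kmol/h.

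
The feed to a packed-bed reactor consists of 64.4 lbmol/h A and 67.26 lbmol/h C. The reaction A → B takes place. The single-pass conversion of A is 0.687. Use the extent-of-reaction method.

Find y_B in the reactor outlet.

0.336

A reacted = 0.687 × 64.4 = 44.24 lbmol/h; ν_A = −1, so ξ = 44.24/1 = 44.24 lbmol/h.
Outlet amounts (n = n₀ + ν ξ):
  A: 64.4 − 1(44.24) = 20.16
  B: 0 + 1(44.24) = 44.24
  C: 67.26 (inert)
Total out = 131.7 lbmol/h; y_B = 44.24 / 131.7 = 0.336.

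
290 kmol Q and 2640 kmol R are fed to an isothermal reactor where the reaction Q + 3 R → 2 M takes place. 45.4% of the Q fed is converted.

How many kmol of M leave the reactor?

263 kmol

Q reacted = 0.454 × 290 = 131.7 kmol; ν_Q = −1, so ξ = 131.7/1 = 131.7 kmol.
Outlet amounts (n = n₀ + ν ξ):
  Q: 290 − 1(131.7) = 158.3
  R: 2640 − 3(131.7) = 2245
  M: 0 + 2(131.7) = 263.3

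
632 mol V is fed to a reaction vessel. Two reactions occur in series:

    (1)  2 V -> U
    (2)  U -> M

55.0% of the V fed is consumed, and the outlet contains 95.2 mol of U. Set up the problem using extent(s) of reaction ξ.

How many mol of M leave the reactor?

78.6 mol

Conversion of V: V consumed = 2ξ₁ = 0.55 × 632 → ξ₁ = 173.8 mol.
U balance: n_U = 0 + 1ξ₁ − 1ξ₂ = 95.2 → ξ₂ = (1·173.8 − 95.2)/1 = 78.6 mol.
Outlet amounts (n = n₀ + Σ ν·ξ):
  V: 632 − 2(173.8) = 284.4
  U: 0 + 1(173.8) − 1(78.6) = 95.2
  M: 0 + 1(78.6) = 78.6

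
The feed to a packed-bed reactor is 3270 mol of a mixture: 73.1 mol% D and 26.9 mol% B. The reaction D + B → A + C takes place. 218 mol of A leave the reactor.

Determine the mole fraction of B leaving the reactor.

For A: n = n₀ + 1ξ → 218 = 0 + 1ξ, giving ξ = 218 mol.
Outlet amounts (n = n₀ + ν ξ):
  D: 2390 − 1(218) = 2172
  B: 879.6 − 1(218) = 661.6
  A: 0 + 1(218) = 218
  C: 0 + 1(218) = 218
Total out = 3270 mol; y_B = 661.6 / 3270 = 0.2023.

0.202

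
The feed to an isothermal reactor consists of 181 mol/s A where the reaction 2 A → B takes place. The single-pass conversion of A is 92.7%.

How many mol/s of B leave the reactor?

83.9 mol/s

A reacted = 0.927 × 181 = 167.8 mol/s; ν_A = −2, so ξ = 167.8/2 = 83.89 mol/s.
Outlet amounts (n = n₀ + ν ξ):
  A: 181 − 2(83.89) = 13.21
  B: 0 + 1(83.89) = 83.89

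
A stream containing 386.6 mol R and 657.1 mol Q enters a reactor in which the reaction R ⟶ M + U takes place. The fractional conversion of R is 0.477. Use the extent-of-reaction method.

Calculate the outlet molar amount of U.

R reacted = 0.477 × 386.6 = 184.4 mol; ν_R = −1, so ξ = 184.4/1 = 184.4 mol.
Outlet amounts (n = n₀ + ν ξ):
  R: 386.6 − 1(184.4) = 202.2
  M: 0 + 1(184.4) = 184.4
  U: 0 + 1(184.4) = 184.4
  Q: 657.1 (inert)

184 mol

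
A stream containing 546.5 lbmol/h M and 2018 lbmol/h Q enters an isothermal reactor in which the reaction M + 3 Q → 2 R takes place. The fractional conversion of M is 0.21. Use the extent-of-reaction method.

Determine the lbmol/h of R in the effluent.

230 lbmol/h

M reacted = 0.21 × 546.5 = 114.8 lbmol/h; ν_M = −1, so ξ = 114.8/1 = 114.8 lbmol/h.
Outlet amounts (n = n₀ + ν ξ):
  M: 546.5 − 1(114.8) = 431.7
  Q: 2018 − 3(114.8) = 1674
  R: 0 + 2(114.8) = 229.5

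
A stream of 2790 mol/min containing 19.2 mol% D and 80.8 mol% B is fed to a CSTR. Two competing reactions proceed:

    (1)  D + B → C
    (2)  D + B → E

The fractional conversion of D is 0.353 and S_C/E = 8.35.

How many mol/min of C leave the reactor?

169 mol/min

Conversion of D: D consumed = 0.353 × 535.7 = 189.1 mol/min = 1ξ₁ + 1ξ₂.
Selectivity: 1ξ₁ / (1ξ₂) = 8.35 → ξ₁ = 8.35 ξ₂.
Substitute: (1·8.35 + 1) ξ₂ = 189.1 → ξ₂ = 20.22 mol/min, ξ₁ = 168.9 mol/min.
Outlet amounts (n = n₀ + Σ ν·ξ):
  D: 535.7 − 1(168.9) − 1(20.22) = 346.6
  B: 2254 − 1(168.9) − 1(20.22) = 2065
  C: 0 + 1(168.9) = 168.9
  E: 0 + 1(20.22) = 20.22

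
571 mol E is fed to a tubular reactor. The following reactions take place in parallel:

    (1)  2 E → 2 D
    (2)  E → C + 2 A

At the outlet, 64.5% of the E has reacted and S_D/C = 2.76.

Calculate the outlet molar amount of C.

Conversion of E: E consumed = 0.645 × 571 = 368.3 mol = 2ξ₁ + 1ξ₂.
Selectivity: 2ξ₁ / (1ξ₂) = 2.76 → ξ₁ = 1.38 ξ₂.
Substitute: (2·1.38 + 1) ξ₂ = 368.3 → ξ₂ = 97.95 mol, ξ₁ = 135.2 mol.
Outlet amounts (n = n₀ + Σ ν·ξ):
  E: 571 − 2(135.2) − 1(97.95) = 202.7
  D: 0 + 2(135.2) = 270.3
  C: 0 + 1(97.95) = 97.95
  A: 0 + 2(97.95) = 195.9

98 mol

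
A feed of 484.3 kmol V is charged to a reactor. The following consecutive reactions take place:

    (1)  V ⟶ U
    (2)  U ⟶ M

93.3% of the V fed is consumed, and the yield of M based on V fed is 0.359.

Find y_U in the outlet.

0.574

Conversion of V: V consumed = 1ξ₁ = 0.933 × 484.3 → ξ₁ = 451.9 kmol.
Yield of M: 1ξ₂ / 484.3 = 0.359 → ξ₂ = 173.9 kmol.
Outlet amounts (n = n₀ + Σ ν·ξ):
  V: 484.3 − 1(451.9) = 32.45
  U: 0 + 1(451.9) − 1(173.9) = 278
  M: 0 + 1(173.9) = 173.9
Total out = 484.3 kmol; y_U = 278 / 484.3 = 0.574.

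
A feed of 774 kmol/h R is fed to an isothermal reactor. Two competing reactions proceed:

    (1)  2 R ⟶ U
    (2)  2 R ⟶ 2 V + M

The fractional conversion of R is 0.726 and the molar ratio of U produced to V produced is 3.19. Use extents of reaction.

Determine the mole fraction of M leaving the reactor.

Conversion of R: R consumed = 0.726 × 774 = 561.9 kmol/h = 2ξ₁ + 2ξ₂.
Selectivity: 1ξ₁ / (2ξ₂) = 3.19 → ξ₁ = 6.38 ξ₂.
Substitute: (2·6.38 + 2) ξ₂ = 561.9 → ξ₂ = 38.07 kmol/h, ξ₁ = 242.9 kmol/h.
Outlet amounts (n = n₀ + Σ ν·ξ):
  R: 774 − 2(242.9) − 2(38.07) = 212.1
  U: 0 + 1(242.9) = 242.9
  V: 0 + 2(38.07) = 76.14
  M: 0 + 1(38.07) = 38.07
Total out = 569.2 kmol/h; y_M = 38.07 / 569.2 = 0.06689.

0.0669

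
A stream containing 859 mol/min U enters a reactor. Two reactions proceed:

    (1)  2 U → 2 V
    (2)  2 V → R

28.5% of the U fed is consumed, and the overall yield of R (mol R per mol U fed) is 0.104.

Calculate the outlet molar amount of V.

Conversion of U: U consumed = 2ξ₁ = 0.285 × 859 → ξ₁ = 122.4 mol/min.
Yield of R: 1ξ₂ / 859 = 0.104 → ξ₂ = 89.34 mol/min.
Outlet amounts (n = n₀ + Σ ν·ξ):
  U: 859 − 2(122.4) = 614.2
  V: 0 + 2(122.4) − 2(89.34) = 66.14
  R: 0 + 1(89.34) = 89.34

66.1 mol/min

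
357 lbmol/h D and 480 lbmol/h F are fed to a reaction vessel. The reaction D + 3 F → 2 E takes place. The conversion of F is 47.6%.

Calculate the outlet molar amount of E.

152 lbmol/h

F reacted = 0.476 × 480 = 228.5 lbmol/h; ν_F = −3, so ξ = 228.5/3 = 76.16 lbmol/h.
Outlet amounts (n = n₀ + ν ξ):
  D: 357 − 1(76.16) = 280.8
  F: 480 − 3(76.16) = 251.5
  E: 0 + 2(76.16) = 152.3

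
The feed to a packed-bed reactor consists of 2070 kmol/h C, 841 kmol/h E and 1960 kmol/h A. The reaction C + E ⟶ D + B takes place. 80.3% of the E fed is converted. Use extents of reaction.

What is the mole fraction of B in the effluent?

0.139

E reacted = 0.803 × 841 = 675.3 kmol/h; ν_E = −1, so ξ = 675.3/1 = 675.3 kmol/h.
Outlet amounts (n = n₀ + ν ξ):
  C: 2070 − 1(675.3) = 1395
  E: 841 − 1(675.3) = 165.7
  D: 0 + 1(675.3) = 675.3
  B: 0 + 1(675.3) = 675.3
  A: 1960 (inert)
Total out = 4871 kmol/h; y_B = 675.3 / 4871 = 0.1386.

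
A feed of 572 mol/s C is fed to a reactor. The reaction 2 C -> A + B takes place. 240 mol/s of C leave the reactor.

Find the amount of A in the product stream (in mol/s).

For C: n = n₀ − 2ξ → 240 = 572 − 2ξ, giving ξ = 166 mol/s.
Outlet amounts (n = n₀ + ν ξ):
  C: 572 − 2(166) = 240
  A: 0 + 1(166) = 166
  B: 0 + 1(166) = 166

166 mol/s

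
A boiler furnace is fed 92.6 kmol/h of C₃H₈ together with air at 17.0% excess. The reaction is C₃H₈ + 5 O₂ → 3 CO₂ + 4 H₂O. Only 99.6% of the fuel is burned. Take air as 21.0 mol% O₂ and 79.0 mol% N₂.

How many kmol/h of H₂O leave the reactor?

369 kmol/h

Stoichiometric O₂ = 5 × 92.6 = 463 kmol/h; O₂ fed = 463 × 1.170 = 541.7 kmol/h.
N₂ fed = 541.7 × 79/21 = 2038 kmol/h.
Fuel reacted = 0.996 × 92.6 → ξ = 92.23 kmol/h.
Outlet (n = n₀ + ν ξ):
  C₃H₈: 92.6 − 1(92.23) = 0.3704
  O₂: 541.7 − 5(92.23) = 80.56
  N₂: 2038 (inert)
  CO₂: 0 + 3(92.23) = 276.7
  H₂O: 0 + 4(92.23) = 368.9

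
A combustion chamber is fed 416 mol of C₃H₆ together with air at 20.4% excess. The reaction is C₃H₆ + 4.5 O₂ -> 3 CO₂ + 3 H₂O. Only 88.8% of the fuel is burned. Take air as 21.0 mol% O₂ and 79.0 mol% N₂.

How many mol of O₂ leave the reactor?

592 mol

Stoichiometric O₂ = 4.5 × 416 = 1872 mol; O₂ fed = 1872 × 1.204 = 2254 mol.
N₂ fed = 2254 × 79/21 = 8479 mol.
Fuel reacted = 0.888 × 416 → ξ = 369.4 mol.
Outlet (n = n₀ + ν ξ):
  C₃H₆: 416 − 1(369.4) = 46.59
  O₂: 2254 − 4.5(369.4) = 591.6
  N₂: 8479 (inert)
  CO₂: 0 + 3(369.4) = 1108
  H₂O: 0 + 3(369.4) = 1108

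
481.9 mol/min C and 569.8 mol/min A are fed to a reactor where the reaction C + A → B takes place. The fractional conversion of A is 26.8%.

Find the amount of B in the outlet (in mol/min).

153 mol/min

A reacted = 0.268 × 569.8 = 152.7 mol/min; ν_A = −1, so ξ = 152.7/1 = 152.7 mol/min.
Outlet amounts (n = n₀ + ν ξ):
  C: 481.9 − 1(152.7) = 329.2
  A: 569.8 − 1(152.7) = 417.1
  B: 0 + 1(152.7) = 152.7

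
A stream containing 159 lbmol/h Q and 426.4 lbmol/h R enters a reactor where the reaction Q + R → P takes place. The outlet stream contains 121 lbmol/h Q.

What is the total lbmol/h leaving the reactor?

547 lbmol/h

For Q: n = n₀ − 1ξ → 121 = 159 − 1ξ, giving ξ = 38 lbmol/h.
Outlet amounts (n = n₀ + ν ξ):
  Q: 159 − 1(38) = 121
  R: 426.4 − 1(38) = 388.4
  P: 0 + 1(38) = 38
Total out = 121 + 388.4 + 38 = 547.4 lbmol/h.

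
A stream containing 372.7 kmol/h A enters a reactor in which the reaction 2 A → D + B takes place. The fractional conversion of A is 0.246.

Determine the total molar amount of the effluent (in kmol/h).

A reacted = 0.246 × 372.7 = 91.68 kmol/h; ν_A = −2, so ξ = 91.68/2 = 45.84 kmol/h.
Outlet amounts (n = n₀ + ν ξ):
  A: 372.7 − 2(45.84) = 281
  D: 0 + 1(45.84) = 45.84
  B: 0 + 1(45.84) = 45.84
Total out = 281 + 45.84 + 45.84 = 372.7 kmol/h.

373 kmol/h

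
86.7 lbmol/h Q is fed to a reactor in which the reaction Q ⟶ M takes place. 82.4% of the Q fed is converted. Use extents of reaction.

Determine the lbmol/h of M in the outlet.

71.4 lbmol/h

Q reacted = 0.824 × 86.7 = 71.44 lbmol/h; ν_Q = −1, so ξ = 71.44/1 = 71.44 lbmol/h.
Outlet amounts (n = n₀ + ν ξ):
  Q: 86.7 − 1(71.44) = 15.26
  M: 0 + 1(71.44) = 71.44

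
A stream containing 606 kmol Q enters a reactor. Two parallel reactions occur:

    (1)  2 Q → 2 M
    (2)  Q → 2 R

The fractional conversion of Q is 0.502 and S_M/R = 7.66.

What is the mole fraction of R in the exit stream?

0.0597

Conversion of Q: Q consumed = 0.502 × 606 = 304.2 kmol = 2ξ₁ + 1ξ₂.
Selectivity: 2ξ₁ / (2ξ₂) = 7.66 → ξ₁ = 7.66 ξ₂.
Substitute: (2·7.66 + 1) ξ₂ = 304.2 → ξ₂ = 18.64 kmol, ξ₁ = 142.8 kmol.
Outlet amounts (n = n₀ + Σ ν·ξ):
  Q: 606 − 2(142.8) − 1(18.64) = 301.8
  M: 0 + 2(142.8) = 285.6
  R: 0 + 2(18.64) = 37.28
Total out = 624.6 kmol; y_R = 37.28 / 624.6 = 0.05968.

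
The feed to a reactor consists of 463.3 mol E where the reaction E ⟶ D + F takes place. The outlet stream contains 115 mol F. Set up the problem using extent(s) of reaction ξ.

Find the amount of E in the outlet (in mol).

348 mol

For F: n = n₀ + 1ξ → 115 = 0 + 1ξ, giving ξ = 115 mol.
Outlet amounts (n = n₀ + ν ξ):
  E: 463.3 − 1(115) = 348.3
  D: 0 + 1(115) = 115
  F: 0 + 1(115) = 115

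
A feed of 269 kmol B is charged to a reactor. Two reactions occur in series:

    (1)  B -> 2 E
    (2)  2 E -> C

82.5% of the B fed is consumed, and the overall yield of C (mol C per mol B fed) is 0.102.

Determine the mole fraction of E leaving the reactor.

0.839

Conversion of B: B consumed = 1ξ₁ = 0.825 × 269 → ξ₁ = 221.9 kmol.
Yield of C: 1ξ₂ / 269 = 0.102 → ξ₂ = 27.44 kmol.
Outlet amounts (n = n₀ + Σ ν·ξ):
  B: 269 − 1(221.9) = 47.08
  E: 0 + 2(221.9) − 2(27.44) = 389
  C: 0 + 1(27.44) = 27.44
Total out = 463.5 kmol; y_E = 389 / 463.5 = 0.8392.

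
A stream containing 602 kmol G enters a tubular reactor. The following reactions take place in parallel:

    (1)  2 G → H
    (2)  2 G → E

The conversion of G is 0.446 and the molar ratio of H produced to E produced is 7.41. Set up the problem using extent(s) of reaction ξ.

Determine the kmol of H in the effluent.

118 kmol

Conversion of G: G consumed = 0.446 × 602 = 268.5 kmol = 2ξ₁ + 2ξ₂.
Selectivity: 1ξ₁ / (1ξ₂) = 7.41 → ξ₁ = 7.41 ξ₂.
Substitute: (2·7.41 + 2) ξ₂ = 268.5 → ξ₂ = 15.96 kmol, ξ₁ = 118.3 kmol.
Outlet amounts (n = n₀ + Σ ν·ξ):
  G: 602 − 2(118.3) − 2(15.96) = 333.5
  H: 0 + 1(118.3) = 118.3
  E: 0 + 1(15.96) = 15.96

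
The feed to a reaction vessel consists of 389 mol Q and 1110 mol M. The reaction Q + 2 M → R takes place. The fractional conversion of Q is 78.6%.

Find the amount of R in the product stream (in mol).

Q reacted = 0.786 × 389 = 305.8 mol; ν_Q = −1, so ξ = 305.8/1 = 305.8 mol.
Outlet amounts (n = n₀ + ν ξ):
  Q: 389 − 1(305.8) = 83.25
  M: 1110 − 2(305.8) = 498.5
  R: 0 + 1(305.8) = 305.8

306 mol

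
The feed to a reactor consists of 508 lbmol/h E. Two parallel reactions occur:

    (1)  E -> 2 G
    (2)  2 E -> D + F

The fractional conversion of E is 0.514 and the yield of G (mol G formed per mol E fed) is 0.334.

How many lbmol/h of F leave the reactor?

Yield of G: 2ξ₁ / 508 = 0.334 → ξ₁ = 84.84 lbmol/h.
Conversion of E: 1ξ₁ + 2ξ₂ = 0.514 × 508 = 261.1 → ξ₂ = 88.14 lbmol/h.
Outlet amounts (n = n₀ + Σ ν·ξ):
  E: 508 − 1(84.84) − 2(88.14) = 246.9
  G: 0 + 2(84.84) = 169.7
  D: 0 + 1(88.14) = 88.14
  F: 0 + 1(88.14) = 88.14

88.1 lbmol/h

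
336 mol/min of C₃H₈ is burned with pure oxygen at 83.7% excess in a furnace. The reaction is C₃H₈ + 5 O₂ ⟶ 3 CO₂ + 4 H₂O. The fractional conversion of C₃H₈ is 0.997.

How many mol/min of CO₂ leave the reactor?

1000 mol/min

Stoichiometric O₂ = 5 × 336 = 1680 mol/min; O₂ fed = 1680 × 1.837 = 3086 mol/min.
Fuel reacted = 0.997 × 336 → ξ = 335 mol/min.
Outlet (n = n₀ + ν ξ):
  C₃H₈: 336 − 1(335) = 1.008
  O₂: 3086 − 5(335) = 1411
  CO₂: 0 + 3(335) = 1005
  H₂O: 0 + 4(335) = 1340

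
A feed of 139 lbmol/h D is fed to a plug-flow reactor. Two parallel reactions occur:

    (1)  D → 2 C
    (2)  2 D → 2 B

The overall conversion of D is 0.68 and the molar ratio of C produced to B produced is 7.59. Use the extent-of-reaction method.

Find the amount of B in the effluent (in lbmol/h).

Conversion of D: D consumed = 0.68 × 139 = 94.52 lbmol/h = 1ξ₁ + 2ξ₂.
Selectivity: 2ξ₁ / (2ξ₂) = 7.59 → ξ₁ = 7.59 ξ₂.
Substitute: (1·7.59 + 2) ξ₂ = 94.52 → ξ₂ = 9.856 lbmol/h, ξ₁ = 74.81 lbmol/h.
Outlet amounts (n = n₀ + Σ ν·ξ):
  D: 139 − 1(74.81) − 2(9.856) = 44.48
  C: 0 + 2(74.81) = 149.6
  B: 0 + 2(9.856) = 19.71

19.7 lbmol/h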